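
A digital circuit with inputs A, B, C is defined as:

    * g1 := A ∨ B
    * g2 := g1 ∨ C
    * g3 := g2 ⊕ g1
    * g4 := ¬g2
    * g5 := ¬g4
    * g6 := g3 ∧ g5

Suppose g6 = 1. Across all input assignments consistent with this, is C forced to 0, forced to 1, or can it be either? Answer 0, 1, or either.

g6 = g3 ∧ g5 must be 1, so both g3 = 1 and g5 = 1.
g3 = g2 ⊕ g1 must be 1, so g2 and g1 differ.
g5 = ¬g4 must be 1, so g4 = 0.
Every assignment with g6 = 1 has C = 1; there are 1 such assignment(s).
  A=0, B=0, C=1

1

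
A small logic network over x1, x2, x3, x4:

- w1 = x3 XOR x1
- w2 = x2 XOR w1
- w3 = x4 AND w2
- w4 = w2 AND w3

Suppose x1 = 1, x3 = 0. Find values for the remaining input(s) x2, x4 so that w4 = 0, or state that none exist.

x2=0, x4=0

w4 = w2 AND w3 must be 0, so at least one of w2, w3 is 0.
Check with x1 = 1, x3 = 0 and x2=0, x4=0:
w1 = x3 XOR x1 = 0 XOR 1 = 1
w2 = x2 XOR w1 = 0 XOR 1 = 1
w3 = x4 AND w2 = 0 AND 1 = 0
w4 = w2 AND w3 = 1 AND 0 = 0
So w4 = 0.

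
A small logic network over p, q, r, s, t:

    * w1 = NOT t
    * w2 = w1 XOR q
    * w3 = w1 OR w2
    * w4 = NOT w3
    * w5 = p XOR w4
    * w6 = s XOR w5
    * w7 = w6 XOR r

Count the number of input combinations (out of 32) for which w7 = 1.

16

w7 = w6 XOR r must be 1, so w6 and r differ.
Enumerating the 32 input combinations, 16 give w7 = 1 and 16 give w7 = 0.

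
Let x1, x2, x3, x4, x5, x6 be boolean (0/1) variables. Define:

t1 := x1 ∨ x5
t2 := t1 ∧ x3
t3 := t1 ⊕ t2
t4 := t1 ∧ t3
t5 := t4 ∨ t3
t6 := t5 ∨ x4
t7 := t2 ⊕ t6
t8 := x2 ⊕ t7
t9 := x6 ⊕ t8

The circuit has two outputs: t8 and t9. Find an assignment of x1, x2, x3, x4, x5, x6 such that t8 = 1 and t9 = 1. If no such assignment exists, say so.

x1=0, x2=1, x3=1, x4=0, x5=0, x6=0

Check with x1=0, x2=1, x3=1, x4=0, x5=0, x6=0:
t1 = x1 ∨ x5 = 0 ∨ 0 = 0
t2 = t1 ∧ x3 = 0 ∧ 1 = 0
t3 = t1 ⊕ t2 = 0 ⊕ 0 = 0
t4 = t1 ∧ t3 = 0 ∧ 0 = 0
t5 = t4 ∨ t3 = 0 ∨ 0 = 0
t6 = t5 ∨ x4 = 0 ∨ 0 = 0
t7 = t2 ⊕ t6 = 0 ⊕ 0 = 0
t8 = x2 ⊕ t7 = 1 ⊕ 0 = 1
t9 = x6 ⊕ t8 = 0 ⊕ 1 = 1
So t8 = 1 and t9 = 1.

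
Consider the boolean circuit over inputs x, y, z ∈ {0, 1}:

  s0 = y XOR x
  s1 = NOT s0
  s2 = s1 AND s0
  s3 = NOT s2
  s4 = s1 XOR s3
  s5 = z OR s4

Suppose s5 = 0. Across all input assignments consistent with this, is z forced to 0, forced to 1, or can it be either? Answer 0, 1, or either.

0

s5 = z OR s4 must be 0, so both z = 0 and s4 = 0.
Every assignment with s5 = 0 has z = 0; there are 2 such assignment(s).
  x=0, y=0, z=0
  x=1, y=1, z=0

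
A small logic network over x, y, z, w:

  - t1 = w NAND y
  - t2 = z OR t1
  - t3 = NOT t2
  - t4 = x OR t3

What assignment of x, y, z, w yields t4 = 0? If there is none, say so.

x=0, y=0, z=0, w=1

Check with x=0, y=0, z=0, w=1:
t1 = w NAND y = 1 NAND 0 = 1
t2 = z OR t1 = 0 OR 1 = 1
t3 = NOT t2 = NOT 1 = 0
t4 = x OR t3 = 0 OR 0 = 0
So t4 = 0 as required.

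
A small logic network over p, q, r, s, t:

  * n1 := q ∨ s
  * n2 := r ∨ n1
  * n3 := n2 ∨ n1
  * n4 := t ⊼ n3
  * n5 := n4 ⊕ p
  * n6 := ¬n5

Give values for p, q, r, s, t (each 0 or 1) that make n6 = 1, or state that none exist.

p=1, q=1, r=1, s=1, t=0

n6 = ¬n5 must be 1, so n5 = 0.
Check with p=1, q=1, r=1, s=1, t=0:
n1 = q ∨ s = 1 ∨ 1 = 1
n2 = r ∨ n1 = 1 ∨ 1 = 1
n3 = n2 ∨ n1 = 1 ∨ 1 = 1
n4 = t ⊼ n3 = 0 ⊼ 1 = 1
n5 = n4 ⊕ p = 1 ⊕ 1 = 0
n6 = ¬n5 = ¬0 = 1
So n6 = 1 as required.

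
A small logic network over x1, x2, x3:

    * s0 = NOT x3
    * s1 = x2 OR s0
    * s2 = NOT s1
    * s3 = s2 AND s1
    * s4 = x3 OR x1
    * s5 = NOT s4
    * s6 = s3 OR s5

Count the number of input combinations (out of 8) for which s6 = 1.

2

s6 = s3 OR s5 must be 1, so at least one of s3, s5 is 1.
Satisfying assignments:
  x1=0, x2=0, x3=0
  x1=0, x2=1, x3=0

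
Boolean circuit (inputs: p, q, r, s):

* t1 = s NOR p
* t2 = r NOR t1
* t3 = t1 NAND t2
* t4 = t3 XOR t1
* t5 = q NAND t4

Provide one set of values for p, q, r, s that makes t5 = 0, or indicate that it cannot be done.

Check with p=1, q=1, r=0, s=0:
t1 = s NOR p = 0 NOR 1 = 0
t2 = r NOR t1 = 0 NOR 0 = 1
t3 = t1 NAND t2 = 0 NAND 1 = 1
t4 = t3 XOR t1 = 1 XOR 0 = 1
t5 = q NAND t4 = 1 NAND 1 = 0
So t5 = 0 as required.

p=1, q=1, r=0, s=0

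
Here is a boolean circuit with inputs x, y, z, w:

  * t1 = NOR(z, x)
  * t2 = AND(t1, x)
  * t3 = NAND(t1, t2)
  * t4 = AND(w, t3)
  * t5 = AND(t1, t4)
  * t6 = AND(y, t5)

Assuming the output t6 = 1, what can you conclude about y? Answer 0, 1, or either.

t6 = AND(y, t5) must be 1, so both y = 1 and t5 = 1.
t5 = AND(t1, t4) must be 1, so both t1 = 1 and t4 = 1.
Every assignment with t6 = 1 has y = 1; there are 1 such assignment(s).
  x=0, y=1, z=0, w=1

1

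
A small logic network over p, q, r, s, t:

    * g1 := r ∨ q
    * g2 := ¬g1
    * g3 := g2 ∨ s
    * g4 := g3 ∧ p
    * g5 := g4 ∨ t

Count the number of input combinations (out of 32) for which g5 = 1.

g5 = g4 ∨ t must be 1, so at least one of g4, t is 1.
Enumerating the 32 input combinations, 21 give g5 = 1 and 11 give g5 = 0.

21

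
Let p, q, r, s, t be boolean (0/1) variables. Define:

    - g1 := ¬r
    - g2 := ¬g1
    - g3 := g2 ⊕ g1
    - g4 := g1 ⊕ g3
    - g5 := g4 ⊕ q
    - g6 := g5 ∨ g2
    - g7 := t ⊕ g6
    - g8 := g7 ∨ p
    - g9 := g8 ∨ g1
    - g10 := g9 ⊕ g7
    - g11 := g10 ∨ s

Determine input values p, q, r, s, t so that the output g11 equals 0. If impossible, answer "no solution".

p=0, q=0, r=1, s=0, t=0

Check with p=0, q=0, r=1, s=0, t=0:
g1 = ¬r = ¬1 = 0
g2 = ¬g1 = ¬0 = 1
g3 = g2 ⊕ g1 = 1 ⊕ 0 = 1
g4 = g1 ⊕ g3 = 0 ⊕ 1 = 1
g5 = g4 ⊕ q = 1 ⊕ 0 = 1
g6 = g5 ∨ g2 = 1 ∨ 1 = 1
g7 = t ⊕ g6 = 0 ⊕ 1 = 1
g8 = g7 ∨ p = 1 ∨ 0 = 1
g9 = g8 ∨ g1 = 1 ∨ 0 = 1
g10 = g9 ⊕ g7 = 1 ⊕ 1 = 0
g11 = g10 ∨ s = 0 ∨ 0 = 0
So g11 = 0 as required.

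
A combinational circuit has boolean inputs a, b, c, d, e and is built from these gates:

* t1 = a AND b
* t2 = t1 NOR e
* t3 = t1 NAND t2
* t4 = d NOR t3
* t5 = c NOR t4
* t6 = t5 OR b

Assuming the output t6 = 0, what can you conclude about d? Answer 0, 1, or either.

Both values of d occur among assignments with t6 = 0:
  d=0: a=0, b=0, c=1, d=0, e=0
  d=1: a=0, b=0, c=1, d=1, e=0

either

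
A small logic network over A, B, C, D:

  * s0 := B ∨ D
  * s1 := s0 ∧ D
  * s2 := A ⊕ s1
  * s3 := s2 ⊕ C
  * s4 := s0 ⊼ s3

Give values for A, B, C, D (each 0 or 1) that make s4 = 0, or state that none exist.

s4 = s0 ⊼ s3 must be 0, so both s0 = 1 and s3 = 1.
s0 = B ∨ D must be 1, so at least one of B, D is 1.
s3 = s2 ⊕ C must be 1, so s2 and C differ.
Check with A=0 B=1 C=0 D=1:
s0 = B ∨ D = 1 ∨ 1 = 1
s1 = s0 ∧ D = 1 ∧ 1 = 1
s2 = A ⊕ s1 = 0 ⊕ 1 = 1
s3 = s2 ⊕ C = 1 ⊕ 0 = 1
s4 = s0 ⊼ s3 = 1 ⊼ 1 = 0
So s4 = 0 as required.

A=0 B=1 C=0 D=1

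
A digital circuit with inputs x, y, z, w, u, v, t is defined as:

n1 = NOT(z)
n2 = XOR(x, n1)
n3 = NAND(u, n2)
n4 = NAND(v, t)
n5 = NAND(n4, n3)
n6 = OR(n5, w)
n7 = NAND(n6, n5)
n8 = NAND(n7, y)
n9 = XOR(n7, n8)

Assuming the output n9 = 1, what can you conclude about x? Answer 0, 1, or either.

Both values of x occur among assignments with n9 = 1:
  x=0: x=0, y=0, z=0, w=0, u=0, v=1, t=1
  x=1: x=1, y=0, z=0, w=0, u=0, v=1, t=1

either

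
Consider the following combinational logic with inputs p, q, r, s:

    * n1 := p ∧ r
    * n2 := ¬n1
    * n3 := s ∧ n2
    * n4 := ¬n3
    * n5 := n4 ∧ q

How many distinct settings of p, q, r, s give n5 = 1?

5

n5 = n4 ∧ q must be 1, so both n4 = 1 and q = 1.
n4 = ¬n3 must be 1, so n3 = 0.
Satisfying assignments:
  p=0, q=1, r=0, s=0
  p=0, q=1, r=1, s=0
  p=1, q=1, r=0, s=0
  p=1, q=1, r=1, s=0
  p=1, q=1, r=1, s=1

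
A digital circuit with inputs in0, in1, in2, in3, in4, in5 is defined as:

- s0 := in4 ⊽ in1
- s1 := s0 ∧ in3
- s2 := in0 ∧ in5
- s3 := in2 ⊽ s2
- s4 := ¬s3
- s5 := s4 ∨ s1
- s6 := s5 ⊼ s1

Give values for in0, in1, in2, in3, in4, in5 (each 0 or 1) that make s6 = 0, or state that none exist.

in0=1, in1=0, in2=0, in3=1, in4=0, in5=0

Check with in0=1, in1=0, in2=0, in3=1, in4=0, in5=0:
s0 = in4 ⊽ in1 = 0 ⊽ 0 = 1
s1 = s0 ∧ in3 = 1 ∧ 1 = 1
s2 = in0 ∧ in5 = 1 ∧ 0 = 0
s3 = in2 ⊽ s2 = 0 ⊽ 0 = 1
s4 = ¬s3 = ¬1 = 0
s5 = s4 ∨ s1 = 0 ∨ 1 = 1
s6 = s5 ⊼ s1 = 1 ⊼ 1 = 0
So s6 = 0 as required.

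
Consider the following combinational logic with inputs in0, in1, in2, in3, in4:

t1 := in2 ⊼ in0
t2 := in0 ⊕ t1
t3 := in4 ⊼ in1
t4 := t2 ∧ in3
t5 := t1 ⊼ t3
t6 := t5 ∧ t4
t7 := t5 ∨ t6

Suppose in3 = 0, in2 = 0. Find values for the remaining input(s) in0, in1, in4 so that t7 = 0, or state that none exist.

t7 = t5 ∨ t6 must be 0, so both t5 = 0 and t6 = 0.
Check with in3 = 0, in2 = 0 and in0=0, in1=1, in4=0:
t1 = in2 ⊼ in0 = 0 ⊼ 0 = 1
t2 = in0 ⊕ t1 = 0 ⊕ 1 = 1
t3 = in4 ⊼ in1 = 0 ⊼ 1 = 1
t4 = t2 ∧ in3 = 1 ∧ 0 = 0
t5 = t1 ⊼ t3 = 1 ⊼ 1 = 0
t6 = t5 ∧ t4 = 0 ∧ 0 = 0
t7 = t5 ∨ t6 = 0 ∨ 0 = 0
So t7 = 0.

in0=0, in1=1, in4=0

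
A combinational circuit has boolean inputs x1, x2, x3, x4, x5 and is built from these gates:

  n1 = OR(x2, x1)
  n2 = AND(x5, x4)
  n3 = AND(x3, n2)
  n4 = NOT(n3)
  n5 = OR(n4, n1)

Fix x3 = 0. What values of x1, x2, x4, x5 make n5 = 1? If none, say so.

n5 = OR(n4, n1) must be 1, so at least one of n4, n1 is 1.
Check with x3 = 0 and x1=1, x2=0, x4=1, x5=1:
n1 = OR(x2, x1) = OR(0, 1) = 1
n2 = AND(x5, x4) = AND(1, 1) = 1
n3 = AND(x3, n2) = AND(0, 1) = 0
n4 = NOT(n3) = NOT 0 = 1
n5 = OR(n4, n1) = OR(1, 1) = 1
So n5 = 1.

x1=1, x2=0, x4=1, x5=1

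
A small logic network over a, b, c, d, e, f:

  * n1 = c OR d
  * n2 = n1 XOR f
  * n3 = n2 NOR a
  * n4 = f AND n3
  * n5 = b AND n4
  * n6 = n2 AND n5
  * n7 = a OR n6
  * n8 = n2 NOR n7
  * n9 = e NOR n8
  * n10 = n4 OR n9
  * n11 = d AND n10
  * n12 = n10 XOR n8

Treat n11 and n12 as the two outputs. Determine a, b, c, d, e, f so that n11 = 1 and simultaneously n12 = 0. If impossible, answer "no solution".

Check with a=0 b=1 c=0 d=1 e=1 f=1:
n1 = c OR d = 0 OR 1 = 1
n2 = n1 XOR f = 1 XOR 1 = 0
n3 = n2 NOR a = 0 NOR 0 = 1
n4 = f AND n3 = 1 AND 1 = 1
n5 = b AND n4 = 1 AND 1 = 1
n6 = n2 AND n5 = 0 AND 1 = 0
n7 = a OR n6 = 0 OR 0 = 0
n8 = n2 NOR n7 = 0 NOR 0 = 1
n9 = e NOR n8 = 1 NOR 1 = 0
n10 = n4 OR n9 = 1 OR 0 = 1
n11 = d AND n10 = 1 AND 1 = 1
n12 = n10 XOR n8 = 1 XOR 1 = 0
So n11 = 1 and n12 = 0.

a=0 b=1 c=0 d=1 e=1 f=1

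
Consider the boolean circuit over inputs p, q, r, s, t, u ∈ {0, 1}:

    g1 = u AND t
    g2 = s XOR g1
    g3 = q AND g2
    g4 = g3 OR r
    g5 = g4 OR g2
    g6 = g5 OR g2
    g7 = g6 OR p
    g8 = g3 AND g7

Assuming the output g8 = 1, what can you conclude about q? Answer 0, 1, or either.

1

g8 = g3 AND g7 must be 1, so both g3 = 1 and g7 = 1.
Every assignment with g8 = 1 has q = 1; there are 16 such assignment(s).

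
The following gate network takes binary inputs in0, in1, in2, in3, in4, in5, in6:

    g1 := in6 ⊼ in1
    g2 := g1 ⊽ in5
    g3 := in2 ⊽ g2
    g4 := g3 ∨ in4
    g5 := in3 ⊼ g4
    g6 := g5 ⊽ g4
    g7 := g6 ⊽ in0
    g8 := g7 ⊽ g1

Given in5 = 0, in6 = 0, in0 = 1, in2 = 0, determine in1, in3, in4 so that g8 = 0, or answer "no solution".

in1=0 in3=1 in4=0

Check with in5 = 0, in6 = 0, in0 = 1, in2 = 0 and in1=0, in3=1, in4=0:
g1 = in6 ⊼ in1 = 0 ⊼ 0 = 1
g2 = g1 ⊽ in5 = 1 ⊽ 0 = 0
g3 = in2 ⊽ g2 = 0 ⊽ 0 = 1
g4 = g3 ∨ in4 = 1 ∨ 0 = 1
g5 = in3 ⊼ g4 = 1 ⊼ 1 = 0
g6 = g5 ⊽ g4 = 0 ⊽ 1 = 0
g7 = g6 ⊽ in0 = 0 ⊽ 1 = 0
g8 = g7 ⊽ g1 = 0 ⊽ 1 = 0
So g8 = 0.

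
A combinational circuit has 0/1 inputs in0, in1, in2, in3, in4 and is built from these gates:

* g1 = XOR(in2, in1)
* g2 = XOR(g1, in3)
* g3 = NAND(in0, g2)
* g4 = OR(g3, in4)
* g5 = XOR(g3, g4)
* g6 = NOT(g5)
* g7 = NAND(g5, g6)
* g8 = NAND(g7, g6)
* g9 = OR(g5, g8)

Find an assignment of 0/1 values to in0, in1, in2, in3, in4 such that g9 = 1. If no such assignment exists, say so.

g9 = OR(g5, g8) must be 1, so at least one of g5, g8 is 1.
Check with in0=1, in1=0, in2=1, in3=0, in4=1:
g1 = XOR(in2, in1) = XOR(1, 0) = 1
g2 = XOR(g1, in3) = XOR(1, 0) = 1
g3 = NAND(in0, g2) = NAND(1, 1) = 0
g4 = OR(g3, in4) = OR(0, 1) = 1
g5 = XOR(g3, g4) = XOR(0, 1) = 1
g6 = NOT(g5) = NOT 1 = 0
g7 = NAND(g5, g6) = NAND(1, 0) = 1
g8 = NAND(g7, g6) = NAND(1, 0) = 1
g9 = OR(g5, g8) = OR(1, 1) = 1
So g9 = 1 as required.

in0=1, in1=0, in2=1, in3=0, in4=1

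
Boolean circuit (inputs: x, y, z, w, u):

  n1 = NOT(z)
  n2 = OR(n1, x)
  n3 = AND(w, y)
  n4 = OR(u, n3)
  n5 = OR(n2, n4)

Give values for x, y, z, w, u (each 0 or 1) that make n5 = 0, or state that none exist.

x=0, y=1, z=1, w=0, u=0

n5 = OR(n2, n4) must be 0, so both n2 = 0 and n4 = 0.
n2 = OR(n1, x) must be 0, so both n1 = 0 and x = 0.
Check with x=0, y=1, z=1, w=0, u=0:
n1 = NOT(z) = NOT 1 = 0
n2 = OR(n1, x) = OR(0, 0) = 0
n3 = AND(w, y) = AND(0, 1) = 0
n4 = OR(u, n3) = OR(0, 0) = 0
n5 = OR(n2, n4) = OR(0, 0) = 0
So n5 = 0 as required.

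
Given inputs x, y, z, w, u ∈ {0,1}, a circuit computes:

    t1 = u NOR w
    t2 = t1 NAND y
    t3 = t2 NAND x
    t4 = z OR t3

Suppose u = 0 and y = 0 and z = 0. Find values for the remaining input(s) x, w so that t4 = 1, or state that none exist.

t4 = z OR t3 must be 1, so at least one of z, t3 is 1.
Check with u = 0 and y = 0 and z = 0 and x=0, w=0:
t1 = u NOR w = 0 NOR 0 = 1
t2 = t1 NAND y = 1 NAND 0 = 1
t3 = t2 NAND x = 1 NAND 0 = 1
t4 = z OR t3 = 0 OR 1 = 1
So t4 = 1.

x=0, w=0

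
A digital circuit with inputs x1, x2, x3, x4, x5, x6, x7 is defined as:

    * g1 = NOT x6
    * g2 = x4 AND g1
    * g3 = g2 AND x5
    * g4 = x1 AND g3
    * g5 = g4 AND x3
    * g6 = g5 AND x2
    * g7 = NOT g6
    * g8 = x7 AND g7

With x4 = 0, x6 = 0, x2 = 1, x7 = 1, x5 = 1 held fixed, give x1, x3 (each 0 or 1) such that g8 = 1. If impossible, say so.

x1=0 x3=1

Check with x4 = 0, x6 = 0, x2 = 1, x7 = 1, x5 = 1 and x1=0, x3=1:
g1 = NOT x6 = NOT 0 = 1
g2 = x4 AND g1 = 0 AND 1 = 0
g3 = g2 AND x5 = 0 AND 1 = 0
g4 = x1 AND g3 = 0 AND 0 = 0
g5 = g4 AND x3 = 0 AND 1 = 0
g6 = g5 AND x2 = 0 AND 1 = 0
g7 = NOT g6 = NOT 0 = 1
g8 = x7 AND g7 = 1 AND 1 = 1
So g8 = 1.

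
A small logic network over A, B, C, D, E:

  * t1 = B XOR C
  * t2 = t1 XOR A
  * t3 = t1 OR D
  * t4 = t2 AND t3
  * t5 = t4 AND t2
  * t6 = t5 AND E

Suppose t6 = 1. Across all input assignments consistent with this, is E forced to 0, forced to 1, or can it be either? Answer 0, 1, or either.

t6 = t5 AND E must be 1, so both t5 = 1 and E = 1.
Every assignment with t6 = 1 has E = 1; there are 6 such assignment(s).

1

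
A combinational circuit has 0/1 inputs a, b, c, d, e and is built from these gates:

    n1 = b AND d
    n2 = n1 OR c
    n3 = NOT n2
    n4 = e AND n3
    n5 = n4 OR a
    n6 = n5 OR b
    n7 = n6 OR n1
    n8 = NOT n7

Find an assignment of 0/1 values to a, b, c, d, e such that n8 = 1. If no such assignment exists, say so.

n8 = NOT n7 must be 1, so n7 = 0.
n7 = n6 OR n1 must be 0, so both n6 = 0 and n1 = 0.
Check with a=0 b=0 c=1 d=1 e=0:
n1 = b AND d = 0 AND 1 = 0
n2 = n1 OR c = 0 OR 1 = 1
n3 = NOT n2 = NOT 1 = 0
n4 = e AND n3 = 0 AND 0 = 0
n5 = n4 OR a = 0 OR 0 = 0
n6 = n5 OR b = 0 OR 0 = 0
n7 = n6 OR n1 = 0 OR 0 = 0
n8 = NOT n7 = NOT 0 = 1
So n8 = 1 as required.

a=0 b=0 c=1 d=1 e=0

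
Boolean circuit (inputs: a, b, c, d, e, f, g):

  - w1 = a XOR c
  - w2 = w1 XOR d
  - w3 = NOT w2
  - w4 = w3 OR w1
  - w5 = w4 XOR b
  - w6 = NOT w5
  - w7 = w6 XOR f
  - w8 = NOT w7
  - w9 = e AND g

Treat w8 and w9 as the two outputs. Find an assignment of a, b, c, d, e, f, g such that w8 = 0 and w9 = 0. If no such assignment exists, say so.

a=0 b=1 c=0 d=0 e=1 f=0 g=0

Check with a=0 b=1 c=0 d=0 e=1 f=0 g=0:
w1 = a XOR c = 0 XOR 0 = 0
w2 = w1 XOR d = 0 XOR 0 = 0
w3 = NOT w2 = NOT 0 = 1
w4 = w3 OR w1 = 1 OR 0 = 1
w5 = w4 XOR b = 1 XOR 1 = 0
w6 = NOT w5 = NOT 0 = 1
w7 = w6 XOR f = 1 XOR 0 = 1
w8 = NOT w7 = NOT 1 = 0
w9 = e AND g = 1 AND 0 = 0
So w8 = 0 and w9 = 0.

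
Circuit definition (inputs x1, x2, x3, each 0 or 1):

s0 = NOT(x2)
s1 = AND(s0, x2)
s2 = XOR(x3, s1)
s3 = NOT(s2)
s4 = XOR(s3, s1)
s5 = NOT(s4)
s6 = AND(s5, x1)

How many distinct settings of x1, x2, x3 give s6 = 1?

s6 = AND(s5, x1) must be 1, so both s5 = 1 and x1 = 1.
s5 = NOT(s4) must be 1, so s4 = 0.
Satisfying assignments:
  x1=1, x2=0, x3=1
  x1=1, x2=1, x3=1

2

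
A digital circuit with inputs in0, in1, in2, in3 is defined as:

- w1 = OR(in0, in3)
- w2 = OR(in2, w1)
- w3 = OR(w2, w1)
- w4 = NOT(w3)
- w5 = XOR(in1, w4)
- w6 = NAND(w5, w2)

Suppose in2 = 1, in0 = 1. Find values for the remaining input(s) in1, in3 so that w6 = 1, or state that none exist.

Check with in2 = 1, in0 = 1 and in1=0, in3=0:
w1 = OR(in0, in3) = OR(1, 0) = 1
w2 = OR(in2, w1) = OR(1, 1) = 1
w3 = OR(w2, w1) = OR(1, 1) = 1
w4 = NOT(w3) = NOT 1 = 0
w5 = XOR(in1, w4) = XOR(0, 0) = 0
w6 = NAND(w5, w2) = NAND(0, 1) = 1
So w6 = 1.

in1=0, in3=0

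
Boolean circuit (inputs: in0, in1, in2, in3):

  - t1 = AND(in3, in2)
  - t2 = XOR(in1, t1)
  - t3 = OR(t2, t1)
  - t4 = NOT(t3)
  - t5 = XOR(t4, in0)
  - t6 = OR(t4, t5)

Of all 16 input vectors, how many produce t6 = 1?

t6 = OR(t4, t5) must be 1, so at least one of t4, t5 is 1.
Enumerating the 16 input combinations, 11 give t6 = 1 and 5 give t6 = 0.

11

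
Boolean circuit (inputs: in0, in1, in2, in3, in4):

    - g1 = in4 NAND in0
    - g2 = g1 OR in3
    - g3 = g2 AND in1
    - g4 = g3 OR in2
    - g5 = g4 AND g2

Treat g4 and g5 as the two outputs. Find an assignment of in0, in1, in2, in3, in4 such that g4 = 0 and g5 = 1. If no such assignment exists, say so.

no solution exists

Across all 32 input combinations, none give both g4 = 0 and g5 = 1.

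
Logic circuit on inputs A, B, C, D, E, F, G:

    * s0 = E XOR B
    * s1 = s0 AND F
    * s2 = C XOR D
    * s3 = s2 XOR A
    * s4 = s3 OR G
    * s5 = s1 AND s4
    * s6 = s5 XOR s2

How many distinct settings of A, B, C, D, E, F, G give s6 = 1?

s6 = s5 XOR s2 must be 1, so s5 and s2 differ.
Enumerating the 128 input combinations, 64 give s6 = 1 and 64 give s6 = 0.

64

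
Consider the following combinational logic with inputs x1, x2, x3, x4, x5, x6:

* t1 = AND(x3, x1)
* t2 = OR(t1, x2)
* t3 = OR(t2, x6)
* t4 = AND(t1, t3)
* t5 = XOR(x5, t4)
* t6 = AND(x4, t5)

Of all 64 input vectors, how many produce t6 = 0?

t6 = AND(x4, t5) must be 0, so at least one of x4, t5 is 0.
Enumerating the 64 input combinations, 48 give t6 = 0 and 16 give t6 = 1.

48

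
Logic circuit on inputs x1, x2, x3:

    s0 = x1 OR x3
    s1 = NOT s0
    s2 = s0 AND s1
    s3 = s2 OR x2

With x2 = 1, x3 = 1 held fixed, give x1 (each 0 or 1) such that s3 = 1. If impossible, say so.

Check with x2 = 1, x3 = 1 and x1=1:
s0 = x1 OR x3 = 1 OR 1 = 1
s1 = NOT s0 = NOT 1 = 0
s2 = s0 AND s1 = 1 AND 0 = 0
s3 = s2 OR x2 = 0 OR 1 = 1
So s3 = 1.

x1=1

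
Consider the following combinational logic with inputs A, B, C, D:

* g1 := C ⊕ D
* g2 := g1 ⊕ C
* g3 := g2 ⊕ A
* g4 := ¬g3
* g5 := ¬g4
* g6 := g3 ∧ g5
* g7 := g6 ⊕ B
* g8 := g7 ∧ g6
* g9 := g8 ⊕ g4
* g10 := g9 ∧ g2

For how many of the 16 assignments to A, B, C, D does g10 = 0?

g10 = g9 ∧ g2 must be 0, so at least one of g9, g2 is 0.
Enumerating the 16 input combinations, 10 give g10 = 0 and 6 give g10 = 1.

10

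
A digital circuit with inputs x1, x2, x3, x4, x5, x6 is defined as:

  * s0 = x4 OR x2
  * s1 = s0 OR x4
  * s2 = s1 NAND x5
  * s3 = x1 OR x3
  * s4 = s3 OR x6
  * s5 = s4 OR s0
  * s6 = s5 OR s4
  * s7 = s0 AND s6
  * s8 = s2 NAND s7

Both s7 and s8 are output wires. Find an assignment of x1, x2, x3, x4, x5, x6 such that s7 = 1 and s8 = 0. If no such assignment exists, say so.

Check with x1=0 x2=0 x3=1 x4=1 x5=0 x6=0:
s0 = x4 OR x2 = 1 OR 0 = 1
s1 = s0 OR x4 = 1 OR 1 = 1
s2 = s1 NAND x5 = 1 NAND 0 = 1
s3 = x1 OR x3 = 0 OR 1 = 1
s4 = s3 OR x6 = 1 OR 0 = 1
s5 = s4 OR s0 = 1 OR 1 = 1
s6 = s5 OR s4 = 1 OR 1 = 1
s7 = s0 AND s6 = 1 AND 1 = 1
s8 = s2 NAND s7 = 1 NAND 1 = 0
So s7 = 1 and s8 = 0.

x1=0 x2=0 x3=1 x4=1 x5=0 x6=0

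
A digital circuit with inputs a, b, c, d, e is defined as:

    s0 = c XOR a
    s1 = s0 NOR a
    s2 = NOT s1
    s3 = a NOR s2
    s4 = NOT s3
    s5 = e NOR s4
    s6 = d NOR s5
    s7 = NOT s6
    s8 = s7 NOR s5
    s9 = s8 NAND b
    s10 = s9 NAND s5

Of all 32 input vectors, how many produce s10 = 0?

4

s10 = s9 NAND s5 must be 0, so both s9 = 1 and s5 = 1.
s9 = s8 NAND b must be 1, so at least one of s8, b is 0.
Satisfying assignments:
  a=0, b=0, c=0, d=0, e=0
  a=0, b=0, c=0, d=1, e=0
  a=0, b=1, c=0, d=0, e=0
  a=0, b=1, c=0, d=1, e=0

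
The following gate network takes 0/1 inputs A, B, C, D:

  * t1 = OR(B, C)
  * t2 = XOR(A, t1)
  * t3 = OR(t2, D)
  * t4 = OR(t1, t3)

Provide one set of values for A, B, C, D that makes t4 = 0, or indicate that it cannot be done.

A=0, B=0, C=0, D=0

t4 = OR(t1, t3) must be 0, so both t1 = 0 and t3 = 0.
Check with A=0, B=0, C=0, D=0:
t1 = OR(B, C) = OR(0, 0) = 0
t2 = XOR(A, t1) = XOR(0, 0) = 0
t3 = OR(t2, D) = OR(0, 0) = 0
t4 = OR(t1, t3) = OR(0, 0) = 0
So t4 = 0 as required.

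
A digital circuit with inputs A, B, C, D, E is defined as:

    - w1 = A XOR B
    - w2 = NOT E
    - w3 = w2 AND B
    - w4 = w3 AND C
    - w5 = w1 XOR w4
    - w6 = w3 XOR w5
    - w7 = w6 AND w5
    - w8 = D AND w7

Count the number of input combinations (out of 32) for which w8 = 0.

w8 = D AND w7 must be 0, so at least one of D, w7 is 0.
Enumerating the 32 input combinations, 26 give w8 = 0 and 6 give w8 = 1.

26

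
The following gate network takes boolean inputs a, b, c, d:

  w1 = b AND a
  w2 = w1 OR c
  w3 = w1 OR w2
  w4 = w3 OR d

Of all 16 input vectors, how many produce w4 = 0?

w4 = w3 OR d must be 0, so both w3 = 0 and d = 0.
w3 = w1 OR w2 must be 0, so both w1 = 0 and w2 = 0.
w1 = b AND a must be 0, so at least one of b, a is 0.
Satisfying assignments:
  a=0, b=0, c=0, d=0
  a=0, b=1, c=0, d=0
  a=1, b=0, c=0, d=0

3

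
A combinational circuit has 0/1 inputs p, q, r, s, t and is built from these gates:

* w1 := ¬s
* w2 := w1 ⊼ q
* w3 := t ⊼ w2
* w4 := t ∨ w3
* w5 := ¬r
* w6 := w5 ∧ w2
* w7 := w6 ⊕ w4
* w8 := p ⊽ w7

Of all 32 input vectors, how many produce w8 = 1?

6

w8 = p ⊽ w7 must be 1, so both p = 0 and w7 = 0.
w7 = w6 ⊕ w4 must be 0, so w6 and w4 are equal.
Satisfying assignments:
  p=0, q=0, r=0, s=0, t=0
  p=0, q=0, r=0, s=0, t=1
  p=0, q=0, r=0, s=1, t=0
  p=0, q=0, r=0, s=1, t=1
  p=0, q=1, r=0, s=1, t=0
  p=0, q=1, r=0, s=1, t=1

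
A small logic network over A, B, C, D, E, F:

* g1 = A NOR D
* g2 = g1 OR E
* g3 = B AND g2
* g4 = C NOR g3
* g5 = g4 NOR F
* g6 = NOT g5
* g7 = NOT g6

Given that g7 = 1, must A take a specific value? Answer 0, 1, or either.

Both values of A occur among assignments with g7 = 1:
  A=0: A=0, B=0, C=1, D=0, E=0, F=0
  A=1: A=1, B=0, C=1, D=0, E=0, F=0

either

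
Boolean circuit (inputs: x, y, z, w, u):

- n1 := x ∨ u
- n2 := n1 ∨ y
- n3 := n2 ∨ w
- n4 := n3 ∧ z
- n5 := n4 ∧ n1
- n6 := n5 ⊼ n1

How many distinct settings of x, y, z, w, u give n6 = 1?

20

n6 = n5 ⊼ n1 must be 1, so at least one of n5, n1 is 0.
Enumerating the 32 input combinations, 20 give n6 = 1 and 12 give n6 = 0.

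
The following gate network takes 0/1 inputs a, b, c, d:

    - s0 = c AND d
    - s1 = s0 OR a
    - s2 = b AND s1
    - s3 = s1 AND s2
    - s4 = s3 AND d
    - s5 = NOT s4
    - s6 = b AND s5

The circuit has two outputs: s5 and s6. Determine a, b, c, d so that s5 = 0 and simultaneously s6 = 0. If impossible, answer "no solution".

Check with a=0, b=1, c=1, d=1:
s0 = c AND d = 1 AND 1 = 1
s1 = s0 OR a = 1 OR 0 = 1
s2 = b AND s1 = 1 AND 1 = 1
s3 = s1 AND s2 = 1 AND 1 = 1
s4 = s3 AND d = 1 AND 1 = 1
s5 = NOT s4 = NOT 1 = 0
s6 = b AND s5 = 1 AND 0 = 0
So s5 = 0 and s6 = 0.

a=0, b=1, c=1, d=1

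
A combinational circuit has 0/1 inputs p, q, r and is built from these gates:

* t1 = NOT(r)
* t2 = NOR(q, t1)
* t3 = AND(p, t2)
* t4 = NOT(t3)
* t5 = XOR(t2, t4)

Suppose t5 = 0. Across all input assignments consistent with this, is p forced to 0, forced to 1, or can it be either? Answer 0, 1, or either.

0

t5 = XOR(t2, t4) must be 0, so t2 and t4 are equal.
Every assignment with t5 = 0 has p = 0; there are 1 such assignment(s).
  p=0, q=0, r=1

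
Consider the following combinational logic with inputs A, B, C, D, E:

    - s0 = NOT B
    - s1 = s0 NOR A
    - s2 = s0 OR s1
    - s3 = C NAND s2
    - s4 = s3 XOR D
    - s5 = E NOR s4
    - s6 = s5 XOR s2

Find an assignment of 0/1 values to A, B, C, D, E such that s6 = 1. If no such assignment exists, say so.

s6 = s5 XOR s2 must be 1, so s5 and s2 differ.
Check with A=0 B=0 C=0 D=0 E=1:
s0 = NOT B = NOT 0 = 1
s1 = s0 NOR A = 1 NOR 0 = 0
s2 = s0 OR s1 = 1 OR 0 = 1
s3 = C NAND s2 = 0 NAND 1 = 1
s4 = s3 XOR D = 1 XOR 0 = 1
s5 = E NOR s4 = 1 NOR 1 = 0
s6 = s5 XOR s2 = 0 XOR 1 = 1
So s6 = 1 as required.

A=0 B=0 C=0 D=0 E=1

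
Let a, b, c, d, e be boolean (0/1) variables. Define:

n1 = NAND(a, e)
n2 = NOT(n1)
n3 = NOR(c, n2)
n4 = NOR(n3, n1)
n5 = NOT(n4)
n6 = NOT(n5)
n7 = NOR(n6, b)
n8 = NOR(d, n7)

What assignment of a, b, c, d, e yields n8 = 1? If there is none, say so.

n8 = NOR(d, n7) must be 1, so both d = 0 and n7 = 0.
Check with a=1 b=1 c=0 d=0 e=0:
n1 = NAND(a, e) = NAND(1, 0) = 1
n2 = NOT(n1) = NOT 1 = 0
n3 = NOR(c, n2) = NOR(0, 0) = 1
n4 = NOR(n3, n1) = NOR(1, 1) = 0
n5 = NOT(n4) = NOT 0 = 1
n6 = NOT(n5) = NOT 1 = 0
n7 = NOR(n6, b) = NOR(0, 1) = 0
n8 = NOR(d, n7) = NOR(0, 0) = 1
So n8 = 1 as required.

a=1 b=1 c=0 d=0 e=0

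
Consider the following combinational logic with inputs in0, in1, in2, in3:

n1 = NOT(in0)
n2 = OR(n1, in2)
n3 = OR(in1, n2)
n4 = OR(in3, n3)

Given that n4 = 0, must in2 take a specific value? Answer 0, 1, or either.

n4 = OR(in3, n3) must be 0, so both in3 = 0 and n3 = 0.
n3 = OR(in1, n2) must be 0, so both in1 = 0 and n2 = 0.
Every assignment with n4 = 0 has in2 = 0; there are 1 such assignment(s).
  in0=1, in1=0, in2=0, in3=0

0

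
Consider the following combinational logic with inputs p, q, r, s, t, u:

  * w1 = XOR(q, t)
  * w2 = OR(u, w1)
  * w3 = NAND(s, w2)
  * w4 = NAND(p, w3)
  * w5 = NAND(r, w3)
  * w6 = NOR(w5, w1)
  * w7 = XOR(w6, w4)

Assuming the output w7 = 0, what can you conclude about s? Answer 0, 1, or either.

either

Both values of s occur among assignments with w7 = 0:
  s=0: p=0, q=0, r=1, s=0, t=0, u=0
  s=1: p=0, q=0, r=1, s=1, t=0, u=0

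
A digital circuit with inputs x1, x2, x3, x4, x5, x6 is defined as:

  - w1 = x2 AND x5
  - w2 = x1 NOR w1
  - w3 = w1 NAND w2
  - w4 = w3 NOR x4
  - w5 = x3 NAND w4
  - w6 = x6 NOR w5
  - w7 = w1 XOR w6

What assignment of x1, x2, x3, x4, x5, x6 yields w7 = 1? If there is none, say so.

x1=1, x2=1, x3=0, x4=0, x5=1, x6=0

w7 = w1 XOR w6 must be 1, so w1 and w6 differ.
Check with x1=1, x2=1, x3=0, x4=0, x5=1, x6=0:
w1 = x2 AND x5 = 1 AND 1 = 1
w2 = x1 NOR w1 = 1 NOR 1 = 0
w3 = w1 NAND w2 = 1 NAND 0 = 1
w4 = w3 NOR x4 = 1 NOR 0 = 0
w5 = x3 NAND w4 = 0 NAND 0 = 1
w6 = x6 NOR w5 = 0 NOR 1 = 0
w7 = w1 XOR w6 = 1 XOR 0 = 1
So w7 = 1 as required.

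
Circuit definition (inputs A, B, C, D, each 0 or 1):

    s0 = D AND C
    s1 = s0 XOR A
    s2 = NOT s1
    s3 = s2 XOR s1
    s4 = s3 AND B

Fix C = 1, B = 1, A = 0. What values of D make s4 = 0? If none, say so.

no solution exists

With C = 1, B = 1, A = 0 fixed, none of the 2 settings of D give s4 = 0.
For example, with D=1:
s0 = D AND C = 1 AND 1 = 1
s1 = s0 XOR A = 1 XOR 0 = 1
s2 = NOT s1 = NOT 1 = 0
s3 = s2 XOR s1 = 0 XOR 1 = 1
s4 = s3 AND B = 1 AND 1 = 1
giving s4 = 1 ≠ 0.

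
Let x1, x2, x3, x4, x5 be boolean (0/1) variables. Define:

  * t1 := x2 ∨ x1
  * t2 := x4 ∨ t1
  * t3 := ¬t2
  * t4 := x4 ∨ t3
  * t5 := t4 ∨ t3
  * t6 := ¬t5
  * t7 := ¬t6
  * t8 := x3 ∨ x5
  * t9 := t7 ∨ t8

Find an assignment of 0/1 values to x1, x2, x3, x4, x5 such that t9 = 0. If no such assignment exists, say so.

x1=0, x2=1, x3=0, x4=0, x5=0

t9 = t7 ∨ t8 must be 0, so both t7 = 0 and t8 = 0.
t7 = ¬t6 must be 0, so t6 = 1.
Check with x1=0, x2=1, x3=0, x4=0, x5=0:
t1 = x2 ∨ x1 = 1 ∨ 0 = 1
t2 = x4 ∨ t1 = 0 ∨ 1 = 1
t3 = ¬t2 = ¬1 = 0
t4 = x4 ∨ t3 = 0 ∨ 0 = 0
t5 = t4 ∨ t3 = 0 ∨ 0 = 0
t6 = ¬t5 = ¬0 = 1
t7 = ¬t6 = ¬1 = 0
t8 = x3 ∨ x5 = 0 ∨ 0 = 0
t9 = t7 ∨ t8 = 0 ∨ 0 = 0
So t9 = 0 as required.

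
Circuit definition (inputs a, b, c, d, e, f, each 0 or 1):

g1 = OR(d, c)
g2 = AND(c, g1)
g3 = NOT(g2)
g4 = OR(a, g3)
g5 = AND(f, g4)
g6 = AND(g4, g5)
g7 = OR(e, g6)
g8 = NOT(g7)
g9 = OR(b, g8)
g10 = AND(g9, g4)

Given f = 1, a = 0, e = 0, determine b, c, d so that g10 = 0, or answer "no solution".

g10 = AND(g9, g4) must be 0, so at least one of g9, g4 is 0.
Check with f = 1, a = 0, e = 0 and b=0, c=1, d=0:
g1 = OR(d, c) = OR(0, 1) = 1
g2 = AND(c, g1) = AND(1, 1) = 1
g3 = NOT(g2) = NOT 1 = 0
g4 = OR(a, g3) = OR(0, 0) = 0
g5 = AND(f, g4) = AND(1, 0) = 0
g6 = AND(g4, g5) = AND(0, 0) = 0
g7 = OR(e, g6) = OR(0, 0) = 0
g8 = NOT(g7) = NOT 0 = 1
g9 = OR(b, g8) = OR(0, 1) = 1
g10 = AND(g9, g4) = AND(1, 0) = 0
So g10 = 0.

b=0, c=1, d=0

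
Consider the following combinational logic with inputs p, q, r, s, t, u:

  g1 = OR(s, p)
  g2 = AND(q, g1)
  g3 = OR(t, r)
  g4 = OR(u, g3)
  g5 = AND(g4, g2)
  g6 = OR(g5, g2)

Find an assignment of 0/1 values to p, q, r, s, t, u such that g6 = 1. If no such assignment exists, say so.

g6 = OR(g5, g2) must be 1, so at least one of g5, g2 is 1.
Check with p=1, q=1, r=1, s=0, t=0, u=1:
g1 = OR(s, p) = OR(0, 1) = 1
g2 = AND(q, g1) = AND(1, 1) = 1
g3 = OR(t, r) = OR(0, 1) = 1
g4 = OR(u, g3) = OR(1, 1) = 1
g5 = AND(g4, g2) = AND(1, 1) = 1
g6 = OR(g5, g2) = OR(1, 1) = 1
So g6 = 1 as required.

p=1, q=1, r=1, s=0, t=0, u=1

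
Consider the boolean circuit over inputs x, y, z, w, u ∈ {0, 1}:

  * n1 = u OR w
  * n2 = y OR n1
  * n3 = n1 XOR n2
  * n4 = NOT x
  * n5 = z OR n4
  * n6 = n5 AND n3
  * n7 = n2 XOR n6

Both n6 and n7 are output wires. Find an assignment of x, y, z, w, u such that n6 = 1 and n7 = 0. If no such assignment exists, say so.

Check with x=0, y=1, z=1, w=0, u=0:
n1 = u OR w = 0 OR 0 = 0
n2 = y OR n1 = 1 OR 0 = 1
n3 = n1 XOR n2 = 0 XOR 1 = 1
n4 = NOT x = NOT 0 = 1
n5 = z OR n4 = 1 OR 1 = 1
n6 = n5 AND n3 = 1 AND 1 = 1
n7 = n2 XOR n6 = 1 XOR 1 = 0
So n6 = 1 and n7 = 0.

x=0, y=1, z=1, w=0, u=0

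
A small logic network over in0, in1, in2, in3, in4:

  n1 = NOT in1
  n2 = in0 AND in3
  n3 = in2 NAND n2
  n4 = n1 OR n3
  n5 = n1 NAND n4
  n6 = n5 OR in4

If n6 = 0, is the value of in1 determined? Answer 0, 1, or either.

n6 = n5 OR in4 must be 0, so both n5 = 0 and in4 = 0.
Every assignment with n6 = 0 has in1 = 0; there are 8 such assignment(s).

0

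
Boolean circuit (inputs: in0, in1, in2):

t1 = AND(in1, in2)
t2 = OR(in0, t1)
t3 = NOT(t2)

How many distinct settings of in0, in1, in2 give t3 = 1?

t3 = NOT(t2) must be 1, so t2 = 0.
t2 = OR(in0, t1) must be 0, so both in0 = 0 and t1 = 0.
t1 = AND(in1, in2) must be 0, so at least one of in1, in2 is 0.
Enumerating the 8 input combinations, 3 give t3 = 1 and 5 give t3 = 0.

3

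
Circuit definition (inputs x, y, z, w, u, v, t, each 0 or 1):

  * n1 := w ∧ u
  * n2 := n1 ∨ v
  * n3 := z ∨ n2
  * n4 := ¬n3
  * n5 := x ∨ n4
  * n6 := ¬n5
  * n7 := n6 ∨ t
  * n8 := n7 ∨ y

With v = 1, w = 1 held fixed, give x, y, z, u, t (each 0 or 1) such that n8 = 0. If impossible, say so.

n8 = n7 ∨ y must be 0, so both n7 = 0 and y = 0.
Check with v = 1, w = 1 and x=1, y=0, z=1, u=1, t=0:
n1 = w ∧ u = 1 ∧ 1 = 1
n2 = n1 ∨ v = 1 ∨ 1 = 1
n3 = z ∨ n2 = 1 ∨ 1 = 1
n4 = ¬n3 = ¬1 = 0
n5 = x ∨ n4 = 1 ∨ 0 = 1
n6 = ¬n5 = ¬1 = 0
n7 = n6 ∨ t = 0 ∨ 0 = 0
n8 = n7 ∨ y = 0 ∨ 0 = 0
So n8 = 0.

x=1 y=0 z=1 u=1 t=0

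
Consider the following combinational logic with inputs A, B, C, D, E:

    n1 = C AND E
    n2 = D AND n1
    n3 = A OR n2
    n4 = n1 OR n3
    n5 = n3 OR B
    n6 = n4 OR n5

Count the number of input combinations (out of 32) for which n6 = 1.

n6 = n4 OR n5 must be 1, so at least one of n4, n5 is 1.
Enumerating the 32 input combinations, 26 give n6 = 1 and 6 give n6 = 0.

26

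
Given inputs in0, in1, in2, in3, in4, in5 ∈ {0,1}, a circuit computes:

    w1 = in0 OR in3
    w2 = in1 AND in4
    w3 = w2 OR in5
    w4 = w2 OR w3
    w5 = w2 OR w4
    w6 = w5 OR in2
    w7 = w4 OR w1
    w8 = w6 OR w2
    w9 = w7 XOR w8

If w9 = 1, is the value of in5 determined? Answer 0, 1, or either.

w9 = w7 XOR w8 must be 1, so w7 and w8 differ.
Every assignment with w9 = 1 has in5 = 0; there are 12 such assignment(s).

0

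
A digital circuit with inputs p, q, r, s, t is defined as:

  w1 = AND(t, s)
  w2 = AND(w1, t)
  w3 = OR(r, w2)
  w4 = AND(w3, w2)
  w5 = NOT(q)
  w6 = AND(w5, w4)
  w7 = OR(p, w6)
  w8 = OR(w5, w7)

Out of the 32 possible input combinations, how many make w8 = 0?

w8 = OR(w5, w7) must be 0, so both w5 = 0 and w7 = 0.
w5 = NOT(q) must be 0, so q = 1.
w7 = OR(p, w6) must be 0, so both p = 0 and w6 = 0.
Enumerating the 32 input combinations, 8 give w8 = 0 and 24 give w8 = 1.

8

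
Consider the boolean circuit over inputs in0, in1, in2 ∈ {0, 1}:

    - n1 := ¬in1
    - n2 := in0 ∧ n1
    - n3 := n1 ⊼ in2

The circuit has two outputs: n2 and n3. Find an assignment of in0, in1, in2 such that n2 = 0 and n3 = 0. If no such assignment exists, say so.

in0=0 in1=0 in2=1

Check with in0=0 in1=0 in2=1:
n1 = ¬in1 = ¬0 = 1
n2 = in0 ∧ n1 = 0 ∧ 1 = 0
n3 = n1 ⊼ in2 = 1 ⊼ 1 = 0
So n2 = 0 and n3 = 0.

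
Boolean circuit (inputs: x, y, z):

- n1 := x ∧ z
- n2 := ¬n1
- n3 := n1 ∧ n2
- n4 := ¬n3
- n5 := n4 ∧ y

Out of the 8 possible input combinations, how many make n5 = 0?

n5 = n4 ∧ y must be 0, so at least one of n4, y is 0.
Satisfying assignments:
  x=0, y=0, z=0
  x=0, y=0, z=1
  x=1, y=0, z=0
  x=1, y=0, z=1

4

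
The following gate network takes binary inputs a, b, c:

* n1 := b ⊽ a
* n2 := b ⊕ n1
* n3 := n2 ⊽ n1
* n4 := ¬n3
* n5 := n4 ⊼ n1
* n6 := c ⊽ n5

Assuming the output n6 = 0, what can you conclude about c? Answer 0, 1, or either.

Both values of c occur among assignments with n6 = 0:
  c=0: a=0, b=1, c=0
  c=1: a=0, b=0, c=1

either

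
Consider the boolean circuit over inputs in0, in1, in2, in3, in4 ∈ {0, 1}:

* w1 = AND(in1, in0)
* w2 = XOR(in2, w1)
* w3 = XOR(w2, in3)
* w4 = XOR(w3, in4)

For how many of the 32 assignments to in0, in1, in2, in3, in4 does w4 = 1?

w4 = XOR(w3, in4) must be 1, so w3 and in4 differ.
Enumerating the 32 input combinations, 16 give w4 = 1 and 16 give w4 = 0.

16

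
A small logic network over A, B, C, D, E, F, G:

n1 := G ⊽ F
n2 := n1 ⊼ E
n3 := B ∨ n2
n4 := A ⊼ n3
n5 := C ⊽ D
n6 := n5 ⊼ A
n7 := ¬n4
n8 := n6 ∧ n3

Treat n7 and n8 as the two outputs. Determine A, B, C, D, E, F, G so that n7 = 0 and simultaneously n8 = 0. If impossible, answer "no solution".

A=1, B=0, C=1, D=0, E=1, F=0, G=0

Check with A=1, B=0, C=1, D=0, E=1, F=0, G=0:
n1 = G ⊽ F = 0 ⊽ 0 = 1
n2 = n1 ⊼ E = 1 ⊼ 1 = 0
n3 = B ∨ n2 = 0 ∨ 0 = 0
n4 = A ⊼ n3 = 1 ⊼ 0 = 1
n5 = C ⊽ D = 1 ⊽ 0 = 0
n6 = n5 ⊼ A = 0 ⊼ 1 = 1
n7 = ¬n4 = ¬1 = 0
n8 = n6 ∧ n3 = 1 ∧ 0 = 0
So n7 = 0 and n8 = 0.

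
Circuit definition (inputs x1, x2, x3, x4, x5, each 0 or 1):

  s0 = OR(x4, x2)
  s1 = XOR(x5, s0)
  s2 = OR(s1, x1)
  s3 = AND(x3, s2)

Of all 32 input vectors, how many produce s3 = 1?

12

s3 = AND(x3, s2) must be 1, so both x3 = 1 and s2 = 1.
s2 = OR(s1, x1) must be 1, so at least one of s1, x1 is 1.
Enumerating the 32 input combinations, 12 give s3 = 1 and 20 give s3 = 0.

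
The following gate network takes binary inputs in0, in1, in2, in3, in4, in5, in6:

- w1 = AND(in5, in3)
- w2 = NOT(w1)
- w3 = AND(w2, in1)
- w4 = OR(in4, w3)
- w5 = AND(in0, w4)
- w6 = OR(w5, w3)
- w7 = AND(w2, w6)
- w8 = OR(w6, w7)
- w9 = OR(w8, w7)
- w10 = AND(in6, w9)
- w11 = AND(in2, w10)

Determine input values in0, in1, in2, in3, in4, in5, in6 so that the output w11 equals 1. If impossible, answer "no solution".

w11 = AND(in2, w10) must be 1, so both in2 = 1 and w10 = 1.
w10 = AND(in6, w9) must be 1, so both in6 = 1 and w9 = 1.
w9 = OR(w8, w7) must be 1, so at least one of w8, w7 is 1.
Check with in0=1, in1=1, in2=1, in3=0, in4=1, in5=0, in6=1:
w1 = AND(in5, in3) = AND(0, 0) = 0
w2 = NOT(w1) = NOT 0 = 1
w3 = AND(w2, in1) = AND(1, 1) = 1
w4 = OR(in4, w3) = OR(1, 1) = 1
w5 = AND(in0, w4) = AND(1, 1) = 1
w6 = OR(w5, w3) = OR(1, 1) = 1
w7 = AND(w2, w6) = AND(1, 1) = 1
w8 = OR(w6, w7) = OR(1, 1) = 1
w9 = OR(w8, w7) = OR(1, 1) = 1
w10 = AND(in6, w9) = AND(1, 1) = 1
w11 = AND(in2, w10) = AND(1, 1) = 1
So w11 = 1 as required.

in0=1, in1=1, in2=1, in3=0, in4=1, in5=0, in6=1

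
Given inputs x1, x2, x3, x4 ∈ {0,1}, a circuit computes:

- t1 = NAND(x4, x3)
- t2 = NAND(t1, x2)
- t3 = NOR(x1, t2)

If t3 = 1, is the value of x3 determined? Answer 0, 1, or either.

Both values of x3 occur among assignments with t3 = 1:
  x3=0: x1=0, x2=1, x3=0, x4=0
  x3=1: x1=0, x2=1, x3=1, x4=0

either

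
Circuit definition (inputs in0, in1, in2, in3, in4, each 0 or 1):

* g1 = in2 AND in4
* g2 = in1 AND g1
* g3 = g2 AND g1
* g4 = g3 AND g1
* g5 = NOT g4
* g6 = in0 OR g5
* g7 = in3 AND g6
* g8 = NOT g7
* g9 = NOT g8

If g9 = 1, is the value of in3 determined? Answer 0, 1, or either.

1

g9 = NOT g8 must be 1, so g8 = 0.
Every assignment with g9 = 1 has in3 = 1; there are 15 such assignment(s).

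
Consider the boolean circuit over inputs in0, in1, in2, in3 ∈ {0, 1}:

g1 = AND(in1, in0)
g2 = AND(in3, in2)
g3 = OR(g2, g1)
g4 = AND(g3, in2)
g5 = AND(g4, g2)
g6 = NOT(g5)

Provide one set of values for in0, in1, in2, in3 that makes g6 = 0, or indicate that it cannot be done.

in0=0 in1=0 in2=1 in3=1

g6 = NOT(g5) must be 0, so g5 = 1.
g5 = AND(g4, g2) must be 1, so both g4 = 1 and g2 = 1.
Check with in0=0 in1=0 in2=1 in3=1:
g1 = AND(in1, in0) = AND(0, 0) = 0
g2 = AND(in3, in2) = AND(1, 1) = 1
g3 = OR(g2, g1) = OR(1, 0) = 1
g4 = AND(g3, in2) = AND(1, 1) = 1
g5 = AND(g4, g2) = AND(1, 1) = 1
g6 = NOT(g5) = NOT 1 = 0
So g6 = 0 as required.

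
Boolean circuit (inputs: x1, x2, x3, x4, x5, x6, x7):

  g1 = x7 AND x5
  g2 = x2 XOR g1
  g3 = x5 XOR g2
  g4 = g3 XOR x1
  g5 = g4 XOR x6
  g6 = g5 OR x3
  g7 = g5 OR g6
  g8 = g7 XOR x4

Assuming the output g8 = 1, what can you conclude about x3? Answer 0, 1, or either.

Both values of x3 occur among assignments with g8 = 1:
  x3=0: x1=0, x2=0, x3=0, x4=0, x5=0, x6=1, x7=0
  x3=1: x1=0, x2=0, x3=1, x4=0, x5=0, x6=0, x7=0

either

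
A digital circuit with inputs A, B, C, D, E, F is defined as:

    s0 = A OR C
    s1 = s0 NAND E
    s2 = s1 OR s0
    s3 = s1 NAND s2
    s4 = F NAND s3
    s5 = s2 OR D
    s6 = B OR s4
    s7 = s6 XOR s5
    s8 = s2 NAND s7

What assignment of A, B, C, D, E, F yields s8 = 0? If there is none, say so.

s8 = s2 NAND s7 must be 0, so both s2 = 1 and s7 = 1.
Check with A=0, B=0, C=1, D=0, E=1, F=1:
s0 = A OR C = 0 OR 1 = 1
s1 = s0 NAND E = 1 NAND 1 = 0
s2 = s1 OR s0 = 0 OR 1 = 1
s3 = s1 NAND s2 = 0 NAND 1 = 1
s4 = F NAND s3 = 1 NAND 1 = 0
s5 = s2 OR D = 1 OR 0 = 1
s6 = B OR s4 = 0 OR 0 = 0
s7 = s6 XOR s5 = 0 XOR 1 = 1
s8 = s2 NAND s7 = 1 NAND 1 = 0
So s8 = 0 as required.

A=0, B=0, C=1, D=0, E=1, F=1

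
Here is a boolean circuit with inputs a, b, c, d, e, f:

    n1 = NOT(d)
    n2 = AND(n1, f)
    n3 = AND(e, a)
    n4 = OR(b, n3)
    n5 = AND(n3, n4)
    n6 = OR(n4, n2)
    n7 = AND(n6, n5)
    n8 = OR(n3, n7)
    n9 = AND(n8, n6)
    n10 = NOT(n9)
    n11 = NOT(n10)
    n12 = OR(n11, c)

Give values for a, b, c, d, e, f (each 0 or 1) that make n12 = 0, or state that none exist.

n12 = OR(n11, c) must be 0, so both n11 = 0 and c = 0.
Check with a=0 b=1 c=0 d=1 e=1 f=1:
n1 = NOT(d) = NOT 1 = 0
n2 = AND(n1, f) = AND(0, 1) = 0
n3 = AND(e, a) = AND(1, 0) = 0
n4 = OR(b, n3) = OR(1, 0) = 1
n5 = AND(n3, n4) = AND(0, 1) = 0
n6 = OR(n4, n2) = OR(1, 0) = 1
n7 = AND(n6, n5) = AND(1, 0) = 0
n8 = OR(n3, n7) = OR(0, 0) = 0
n9 = AND(n8, n6) = AND(0, 1) = 0
n10 = NOT(n9) = NOT 0 = 1
n11 = NOT(n10) = NOT 1 = 0
n12 = OR(n11, c) = OR(0, 0) = 0
So n12 = 0 as required.

a=0 b=1 c=0 d=1 e=1 f=1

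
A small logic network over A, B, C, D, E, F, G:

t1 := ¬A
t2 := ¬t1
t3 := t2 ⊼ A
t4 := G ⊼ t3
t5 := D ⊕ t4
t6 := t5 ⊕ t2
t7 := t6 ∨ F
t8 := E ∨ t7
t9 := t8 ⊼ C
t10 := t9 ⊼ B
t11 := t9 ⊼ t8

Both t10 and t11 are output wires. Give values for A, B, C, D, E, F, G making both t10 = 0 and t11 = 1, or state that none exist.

Check with A=0 B=1 C=1 D=1 E=0 F=0 G=0:
t1 = ¬A = ¬0 = 1
t2 = ¬t1 = ¬1 = 0
t3 = t2 ⊼ A = 0 ⊼ 0 = 1
t4 = G ⊼ t3 = 0 ⊼ 1 = 1
t5 = D ⊕ t4 = 1 ⊕ 1 = 0
t6 = t5 ⊕ t2 = 0 ⊕ 0 = 0
t7 = t6 ∨ F = 0 ∨ 0 = 0
t8 = E ∨ t7 = 0 ∨ 0 = 0
t9 = t8 ⊼ C = 0 ⊼ 1 = 1
t10 = t9 ⊼ B = 1 ⊼ 1 = 0
t11 = t9 ⊼ t8 = 1 ⊼ 0 = 1
So t10 = 0 and t11 = 1.

A=0 B=1 C=1 D=1 E=0 F=0 G=0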